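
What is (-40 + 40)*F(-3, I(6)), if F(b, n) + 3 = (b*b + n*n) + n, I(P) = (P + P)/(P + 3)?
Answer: 0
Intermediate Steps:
I(P) = 2*P/(3 + P) (I(P) = (2*P)/(3 + P) = 2*P/(3 + P))
F(b, n) = -3 + n + b**2 + n**2 (F(b, n) = -3 + ((b*b + n*n) + n) = -3 + ((b**2 + n**2) + n) = -3 + (n + b**2 + n**2) = -3 + n + b**2 + n**2)
(-40 + 40)*F(-3, I(6)) = (-40 + 40)*(-3 + 2*6/(3 + 6) + (-3)**2 + (2*6/(3 + 6))**2) = 0*(-3 + 2*6/9 + 9 + (2*6/9)**2) = 0*(-3 + 2*6*(1/9) + 9 + (2*6*(1/9))**2) = 0*(-3 + 4/3 + 9 + (4/3)**2) = 0*(-3 + 4/3 + 9 + 16/9) = 0*(82/9) = 0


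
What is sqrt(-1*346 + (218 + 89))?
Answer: I*sqrt(39) ≈ 6.245*I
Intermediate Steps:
sqrt(-1*346 + (218 + 89)) = sqrt(-346 + 307) = sqrt(-39) = I*sqrt(39)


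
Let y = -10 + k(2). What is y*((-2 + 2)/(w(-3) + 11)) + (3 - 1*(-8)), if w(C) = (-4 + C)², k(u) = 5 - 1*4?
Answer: 11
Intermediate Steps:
k(u) = 1 (k(u) = 5 - 4 = 1)
y = -9 (y = -10 + 1 = -9)
y*((-2 + 2)/(w(-3) + 11)) + (3 - 1*(-8)) = -9*(-2 + 2)/((-4 - 3)² + 11) + (3 - 1*(-8)) = -0/((-7)² + 11) + (3 + 8) = -0/(49 + 11) + 11 = -0/60 + 11 = -9*0 + 11 = 0 + 11 = 11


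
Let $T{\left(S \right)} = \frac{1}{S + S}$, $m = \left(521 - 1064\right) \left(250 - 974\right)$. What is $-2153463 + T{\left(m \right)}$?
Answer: $- \frac{1693190432231}{786264} \approx -2.1535 \cdot 10^{6}$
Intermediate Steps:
$m = 393132$ ($m = \left(-543\right) \left(-724\right) = 393132$)
$T{\left(S \right)} = \frac{1}{2 S}$
$-2153463 + T{\left(m \right)} = -2153463 + \frac{1}{2 \cdot 393132} = -2153463 + \frac{1}{2} \cdot \frac{1}{393132} = -2153463 + \frac{1}{786264} = - \frac{1693190432231}{786264}$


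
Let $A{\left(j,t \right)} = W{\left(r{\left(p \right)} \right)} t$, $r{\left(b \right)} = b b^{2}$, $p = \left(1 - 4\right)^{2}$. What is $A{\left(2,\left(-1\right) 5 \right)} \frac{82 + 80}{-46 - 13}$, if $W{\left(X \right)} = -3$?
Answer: $- \frac{2430}{59} \approx -41.186$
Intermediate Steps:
$p = 9$ ($p = \left(-3\right)^{2} = 9$)
$r{\left(b \right)} = b^{3}$
$A{\left(j,t \right)} = - 3 t$
$A{\left(2,\left(-1\right) 5 \right)} \frac{82 + 80}{-46 - 13} = - 3 \left(\left(-1\right) 5\right) \frac{82 + 80}{-46 - 13} = \left(-3\right) \left(-5\right) \frac{162}{-59} = 15 \cdot 162 \left(- \frac{1}{59}\right) = 15 \left(- \frac{162}{59}\right) = - \frac{2430}{59}$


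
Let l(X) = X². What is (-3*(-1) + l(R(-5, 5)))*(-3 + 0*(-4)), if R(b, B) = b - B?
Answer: -309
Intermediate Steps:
(-3*(-1) + l(R(-5, 5)))*(-3 + 0*(-4)) = (-3*(-1) + (-5 - 1*5)²)*(-3 + 0*(-4)) = (3 + (-5 - 5)²)*(-3 + 0) = (3 + (-10)²)*(-3) = (3 + 100)*(-3) = 103*(-3) = -309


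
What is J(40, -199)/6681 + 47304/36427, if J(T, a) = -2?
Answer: 4328290/3333819 ≈ 1.2983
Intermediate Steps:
J(40, -199)/6681 + 47304/36427 = -2/6681 + 47304/36427 = -2*1/6681 + 47304*(1/36427) = -2/6681 + 648/499 = 4328290/3333819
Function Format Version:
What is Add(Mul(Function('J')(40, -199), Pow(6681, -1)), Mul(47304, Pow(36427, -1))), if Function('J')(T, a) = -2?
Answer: Rational(4328290, 3333819) ≈ 1.2983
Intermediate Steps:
Add(Mul(Function('J')(40, -199), Pow(6681, -1)), Mul(47304, Pow(36427, -1))) = Add(Mul(-2, Pow(6681, -1)), Mul(47304, Pow(36427, -1))) = Add(Mul(-2, Rational(1, 6681)), Mul(47304, Rational(1, 36427))) = Add(Rational(-2, 6681), Rational(648, 499)) = Rational(4328290, 3333819)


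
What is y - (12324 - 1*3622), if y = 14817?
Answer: 6115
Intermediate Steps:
y - (12324 - 1*3622) = 14817 - (12324 - 1*3622) = 14817 - (12324 - 3622) = 14817 - 1*8702 = 14817 - 8702 = 6115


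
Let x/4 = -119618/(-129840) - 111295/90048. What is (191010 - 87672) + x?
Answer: 2097562242291/20298320 ≈ 1.0334e+5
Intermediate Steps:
x = -25549869/20298320 (x = 4*(-119618/(-129840) - 111295/90048) = 4*(-119618*(-1/129840) - 111295*1/90048) = 4*(59809/64920 - 111295/90048) = 4*(-25549869/81193280) = -25549869/20298320 ≈ -1.2587)
(191010 - 87672) + x = (191010 - 87672) - 25549869/20298320 = 103338 - 25549869/20298320 = 2097562242291/20298320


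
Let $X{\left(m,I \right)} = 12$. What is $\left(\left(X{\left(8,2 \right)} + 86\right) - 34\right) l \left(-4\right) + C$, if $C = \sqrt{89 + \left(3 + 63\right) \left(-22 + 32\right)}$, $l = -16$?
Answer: $4096 + \sqrt{749} \approx 4123.4$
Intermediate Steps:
$C = \sqrt{749}$ ($C = \sqrt{89 + 66 \cdot 10} = \sqrt{89 + 660} = \sqrt{749} \approx 27.368$)
$\left(\left(X{\left(8,2 \right)} + 86\right) - 34\right) l \left(-4\right) + C = \left(\left(12 + 86\right) - 34\right) \left(\left(-16\right) \left(-4\right)\right) + \sqrt{749} = \left(98 - 34\right) 64 + \sqrt{749} = 64 \cdot 64 + \sqrt{749} = 4096 + \sqrt{749}$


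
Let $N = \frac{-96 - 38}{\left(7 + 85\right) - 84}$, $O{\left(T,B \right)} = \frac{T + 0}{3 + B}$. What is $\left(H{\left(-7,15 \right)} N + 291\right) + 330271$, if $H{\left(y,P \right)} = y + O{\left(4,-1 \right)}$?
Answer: $\frac{1322583}{4} \approx 3.3065 \cdot 10^{5}$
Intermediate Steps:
$O{\left(T,B \right)} = \frac{T}{3 + B}$
$N = - \frac{67}{4}$ ($N = - \frac{134}{92 - 84} = - \frac{134}{8} = \left(-134\right) \frac{1}{8} = - \frac{67}{4} \approx -16.75$)
$H{\left(y,P \right)} = 2 + y$ ($H{\left(y,P \right)} = y + \frac{4}{3 - 1} = y + \frac{4}{2} = y + 4 \cdot \frac{1}{2} = y + 2 = 2 + y$)
$\left(H{\left(-7,15 \right)} N + 291\right) + 330271 = \left(\left(2 - 7\right) \left(- \frac{67}{4}\right) + 291\right) + 330271 = \left(\left(-5\right) \left(- \frac{67}{4}\right) + 291\right) + 330271 = \left(\frac{335}{4} + 291\right) + 330271 = \frac{1499}{4} + 330271 = \frac{1322583}{4}$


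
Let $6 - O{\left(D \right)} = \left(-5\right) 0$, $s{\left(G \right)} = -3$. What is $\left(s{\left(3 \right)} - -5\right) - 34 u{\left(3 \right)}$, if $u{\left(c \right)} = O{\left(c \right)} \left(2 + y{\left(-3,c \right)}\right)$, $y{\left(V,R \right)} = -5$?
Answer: $614$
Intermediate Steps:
$O{\left(D \right)} = 6$ ($O{\left(D \right)} = 6 - \left(-5\right) 0 = 6 - 0 = 6 + 0 = 6$)
$u{\left(c \right)} = -18$ ($u{\left(c \right)} = 6 \left(2 - 5\right) = 6 \left(-3\right) = -18$)
$\left(s{\left(3 \right)} - -5\right) - 34 u{\left(3 \right)} = \left(-3 - -5\right) - -612 = \left(-3 + 5\right) + 612 = 2 + 612 = 614$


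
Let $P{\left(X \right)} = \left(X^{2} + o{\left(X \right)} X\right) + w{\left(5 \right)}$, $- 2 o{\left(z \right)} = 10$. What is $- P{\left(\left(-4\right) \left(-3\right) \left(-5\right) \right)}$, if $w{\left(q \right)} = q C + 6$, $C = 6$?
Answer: $-3936$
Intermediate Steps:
$o{\left(z \right)} = -5$ ($o{\left(z \right)} = \left(- \frac{1}{2}\right) 10 = -5$)
$w{\left(q \right)} = 6 + 6 q$ ($w{\left(q \right)} = q 6 + 6 = 6 q + 6 = 6 + 6 q$)
$P{\left(X \right)} = 36 + X^{2} - 5 X$ ($P{\left(X \right)} = \left(X^{2} - 5 X\right) + \left(6 + 6 \cdot 5\right) = \left(X^{2} - 5 X\right) + \left(6 + 30\right) = \left(X^{2} - 5 X\right) + 36 = 36 + X^{2} - 5 X$)
$- P{\left(\left(-4\right) \left(-3\right) \left(-5\right) \right)} = - (36 + \left(\left(-4\right) \left(-3\right) \left(-5\right)\right)^{2} - 5 \left(-4\right) \left(-3\right) \left(-5\right)) = - (36 + \left(12 \left(-5\right)\right)^{2} - 5 \cdot 12 \left(-5\right)) = - (36 + \left(-60\right)^{2} - -300) = - (36 + 3600 + 300) = \left(-1\right) 3936 = -3936$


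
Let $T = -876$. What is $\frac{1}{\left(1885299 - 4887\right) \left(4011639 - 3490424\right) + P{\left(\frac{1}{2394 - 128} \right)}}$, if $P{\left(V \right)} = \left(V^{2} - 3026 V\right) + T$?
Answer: $\frac{5134756}{5032568911231895309} \approx 1.0203 \cdot 10^{-12}$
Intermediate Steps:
$P{\left(V \right)} = -876 + V^{2} - 3026 V$ ($P{\left(V \right)} = \left(V^{2} - 3026 V\right) - 876 = -876 + V^{2} - 3026 V$)
$\frac{1}{\left(1885299 - 4887\right) \left(4011639 - 3490424\right) + P{\left(\frac{1}{2394 - 128} \right)}} = \frac{1}{\left(1885299 - 4887\right) \left(4011639 - 3490424\right) - \left(876 - \frac{1}{\left(2394 - 128\right)^{2}} + \frac{3026}{2394 - 128}\right)} = \frac{1}{1880412 \cdot 521215 - \left(876 - \frac{1}{5134756} + \frac{1513}{1133}\right)} = \frac{1}{980098940580 - \left(\frac{994021}{1133} - \frac{1}{5134756}\right)} = \frac{1}{980098940580 - \frac{4504903171}{5134756}} = \frac{1}{\frac{5032568911231895309}{5134756}} = \frac{5134756}{5032568911231895309}$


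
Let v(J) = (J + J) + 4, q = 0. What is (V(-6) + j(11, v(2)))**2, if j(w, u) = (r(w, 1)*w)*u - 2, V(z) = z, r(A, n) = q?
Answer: 64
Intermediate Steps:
r(A, n) = 0
v(J) = 4 + 2*J (v(J) = 2*J + 4 = 4 + 2*J)
j(w, u) = -2 (j(w, u) = (0*w)*u - 2 = 0*u - 2 = 0 - 2 = -2)
(V(-6) + j(11, v(2)))**2 = (-6 - 2)**2 = (-8)**2 = 64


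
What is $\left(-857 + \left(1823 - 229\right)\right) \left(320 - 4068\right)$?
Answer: $-2762276$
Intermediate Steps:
$\left(-857 + \left(1823 - 229\right)\right) \left(320 - 4068\right) = \left(-857 + \left(1823 - 229\right)\right) \left(-3748\right) = \left(-857 + 1594\right) \left(-3748\right) = 737 \left(-3748\right) = -2762276$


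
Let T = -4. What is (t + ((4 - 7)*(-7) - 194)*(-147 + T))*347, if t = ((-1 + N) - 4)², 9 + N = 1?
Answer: 9123324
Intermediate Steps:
N = -8 (N = -9 + 1 = -8)
t = 169 (t = ((-1 - 8) - 4)² = (-9 - 4)² = (-13)² = 169)
(t + ((4 - 7)*(-7) - 194)*(-147 + T))*347 = (169 + ((4 - 7)*(-7) - 194)*(-147 - 4))*347 = (169 + (-3*(-7) - 194)*(-151))*347 = (169 + (21 - 194)*(-151))*347 = (169 - 173*(-151))*347 = (169 + 26123)*347 = 26292*347 = 9123324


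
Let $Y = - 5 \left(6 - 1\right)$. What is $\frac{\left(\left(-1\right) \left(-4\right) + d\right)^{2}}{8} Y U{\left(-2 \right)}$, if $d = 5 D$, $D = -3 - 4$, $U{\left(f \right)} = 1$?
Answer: $- \frac{24025}{8} \approx -3003.1$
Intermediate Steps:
$D = -7$ ($D = -3 - 4 = -7$)
$Y = -25$ ($Y = \left(-5\right) 5 = -25$)
$d = -35$ ($d = 5 \left(-7\right) = -35$)
$\frac{\left(\left(-1\right) \left(-4\right) + d\right)^{2}}{8} Y U{\left(-2 \right)} = \frac{\left(\left(-1\right) \left(-4\right) - 35\right)^{2}}{8} \left(-25\right) 1 = \left(4 - 35\right)^{2} \cdot \frac{1}{8} \left(-25\right) 1 = \left(-31\right)^{2} \cdot \frac{1}{8} \left(-25\right) 1 = 961 \cdot \frac{1}{8} \left(-25\right) 1 = \frac{961}{8} \left(-25\right) 1 = \left(- \frac{24025}{8}\right) 1 = - \frac{24025}{8}$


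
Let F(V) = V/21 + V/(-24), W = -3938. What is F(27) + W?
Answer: -220519/56 ≈ -3937.8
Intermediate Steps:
F(V) = V/168 (F(V) = V*(1/21) + V*(-1/24) = V/21 - V/24 = V/168)
F(27) + W = (1/168)*27 - 3938 = 9/56 - 3938 = -220519/56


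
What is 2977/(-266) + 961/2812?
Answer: -213571/19684 ≈ -10.850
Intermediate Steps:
2977/(-266) + 961/2812 = 2977*(-1/266) + 961*(1/2812) = -2977/266 + 961/2812 = -213571/19684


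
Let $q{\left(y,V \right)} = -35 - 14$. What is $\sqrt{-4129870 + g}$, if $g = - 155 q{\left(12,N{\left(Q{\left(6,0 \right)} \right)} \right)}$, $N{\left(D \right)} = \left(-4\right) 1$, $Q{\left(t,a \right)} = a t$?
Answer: $5 i \sqrt{164891} \approx 2030.3 i$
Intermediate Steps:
$N{\left(D \right)} = -4$
$q{\left(y,V \right)} = -49$ ($q{\left(y,V \right)} = -35 - 14 = -49$)
$g = 7595$ ($g = \left(-155\right) \left(-49\right) = 7595$)
$\sqrt{-4129870 + g} = \sqrt{-4129870 + 7595} = \sqrt{-4122275} = 5 i \sqrt{164891}$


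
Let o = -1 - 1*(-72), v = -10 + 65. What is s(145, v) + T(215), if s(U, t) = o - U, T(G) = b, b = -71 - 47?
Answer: -192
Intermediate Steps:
b = -118
v = 55
T(G) = -118
o = 71 (o = -1 + 72 = 71)
s(U, t) = 71 - U
s(145, v) + T(215) = (71 - 1*145) - 118 = (71 - 145) - 118 = -74 - 118 = -192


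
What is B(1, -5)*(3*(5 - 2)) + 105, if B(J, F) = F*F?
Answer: 330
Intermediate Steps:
B(J, F) = F²
B(1, -5)*(3*(5 - 2)) + 105 = (-5)²*(3*(5 - 2)) + 105 = 25*(3*3) + 105 = 25*9 + 105 = 225 + 105 = 330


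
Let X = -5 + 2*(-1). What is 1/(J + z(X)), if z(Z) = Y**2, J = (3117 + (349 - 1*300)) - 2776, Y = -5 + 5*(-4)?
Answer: 1/1015 ≈ 0.00098522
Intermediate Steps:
X = -7 (X = -5 - 2 = -7)
Y = -25 (Y = -5 - 20 = -25)
J = 390 (J = (3117 + (349 - 300)) - 2776 = (3117 + 49) - 2776 = 3166 - 2776 = 390)
z(Z) = 625 (z(Z) = (-25)**2 = 625)
1/(J + z(X)) = 1/(390 + 625) = 1/1015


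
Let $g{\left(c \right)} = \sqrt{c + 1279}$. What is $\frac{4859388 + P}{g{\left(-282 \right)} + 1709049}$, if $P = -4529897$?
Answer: $\frac{563116264059}{2920848483404} - \frac{329491 \sqrt{997}}{2920848483404} \approx 0.19279$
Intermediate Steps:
$g{\left(c \right)} = \sqrt{1279 + c}$
$\frac{4859388 + P}{g{\left(-282 \right)} + 1709049} = \frac{4859388 - 4529897}{\sqrt{1279 - 282} + 1709049} = \frac{329491}{\sqrt{997} + 1709049} = \frac{329491}{1709049 + \sqrt{997}}$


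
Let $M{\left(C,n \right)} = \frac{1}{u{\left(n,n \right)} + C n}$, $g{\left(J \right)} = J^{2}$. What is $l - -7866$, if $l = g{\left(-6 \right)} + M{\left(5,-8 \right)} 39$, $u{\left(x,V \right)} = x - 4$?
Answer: $\frac{31605}{4} \approx 7901.3$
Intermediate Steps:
$u{\left(x,V \right)} = -4 + x$
$M{\left(C,n \right)} = \frac{1}{-4 + n + C n}$ ($M{\left(C,n \right)} = \frac{1}{\left(-4 + n\right) + C n} = \frac{1}{-4 + n + C n}$)
$l = \frac{141}{4}$ ($l = \left(-6\right)^{2} + \frac{1}{-4 - 8 + 5 \left(-8\right)} 39 = 36 + \frac{1}{-4 - 8 - 40} \cdot 39 = 36 + \frac{1}{-52} \cdot 39 = 36 - \frac{3}{4} = \frac{141}{4} \approx 35.25$)
$l - -7866 = \frac{141}{4} - -7866 = \frac{141}{4} + \left(-3594 + 11460\right) = \frac{141}{4} + 7866 = \frac{31605}{4}$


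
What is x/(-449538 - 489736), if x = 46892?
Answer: -23446/469637 ≈ -0.049924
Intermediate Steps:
x/(-449538 - 489736) = 46892/(-449538 - 489736) = 46892/(-939274) = 46892*(-1/939274) = -23446/469637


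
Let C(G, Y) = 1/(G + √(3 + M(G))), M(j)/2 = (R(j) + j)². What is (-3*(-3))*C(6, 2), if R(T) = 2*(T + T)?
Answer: -18/589 + 3*√1803/589 ≈ 0.18571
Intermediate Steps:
R(T) = 4*T (R(T) = 2*(2*T) = 4*T)
M(j) = 50*j² (M(j) = 2*(4*j + j)² = 2*(5*j)² = 2*(25*j²) = 50*j²)
C(G, Y) = 1/(G + √(3 + 50*G²))
(-3*(-3))*C(6, 2) = (-3*(-3))/(6 + √(3 + 50*6²)) = 9/(6 + √(3 + 50*36)) = 9/(6 + √(3 + 1800)) = 9/(6 + √1803)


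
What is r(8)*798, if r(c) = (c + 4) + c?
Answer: 15960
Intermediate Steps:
r(c) = 4 + 2*c (r(c) = (4 + c) + c = 4 + 2*c)
r(8)*798 = (4 + 2*8)*798 = (4 + 16)*798 = 20*798 = 15960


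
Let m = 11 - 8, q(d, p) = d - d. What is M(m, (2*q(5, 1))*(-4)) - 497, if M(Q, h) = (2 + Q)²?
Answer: -472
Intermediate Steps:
q(d, p) = 0
m = 3
M(m, (2*q(5, 1))*(-4)) - 497 = (2 + 3)² - 497 = 5² - 497 = 25 - 497 = -472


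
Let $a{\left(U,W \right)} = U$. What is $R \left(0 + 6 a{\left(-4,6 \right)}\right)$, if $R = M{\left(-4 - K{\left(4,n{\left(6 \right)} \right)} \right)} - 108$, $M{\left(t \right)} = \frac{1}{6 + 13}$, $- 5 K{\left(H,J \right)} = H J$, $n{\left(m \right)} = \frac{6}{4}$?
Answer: $\frac{49224}{19} \approx 2590.7$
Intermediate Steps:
$n{\left(m \right)} = \frac{3}{2}$ ($n{\left(m \right)} = 6 \cdot \frac{1}{4} = \frac{3}{2}$)
$K{\left(H,J \right)} = - \frac{H J}{5}$
$M{\left(t \right)} = \frac{1}{19}$
$R = - \frac{2051}{19}$ ($R = \frac{1}{19} - 108 = - \frac{2051}{19} \approx -107.95$)
$R \left(0 + 6 a{\left(-4,6 \right)}\right) = - \frac{2051 \left(0 + 6 \left(-4\right)\right)}{19} = - \frac{2051 \left(0 - 24\right)}{19} = \left(- \frac{2051}{19}\right) \left(-24\right) = \frac{49224}{19}$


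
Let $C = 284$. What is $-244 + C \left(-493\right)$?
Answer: $-140256$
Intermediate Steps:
$-244 + C \left(-493\right) = -244 + 284 \left(-493\right) = -244 - 140012 = -140256$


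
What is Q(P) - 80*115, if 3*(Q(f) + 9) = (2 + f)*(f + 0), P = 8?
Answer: -27547/3 ≈ -9182.3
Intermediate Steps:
Q(f) = -9 + f*(2 + f)/3 (Q(f) = -9 + ((2 + f)*(f + 0))/3 = -9 + ((2 + f)*f)/3 = -9 + (f*(2 + f))/3 = -9 + f*(2 + f)/3)
Q(P) - 80*115 = (-9 + (1/3)*8**2 + (2/3)*8) - 80*115 = (-9 + (1/3)*64 + 16/3) - 9200 = (-9 + 64/3 + 16/3) - 9200 = 53/3 - 9200 = -27547/3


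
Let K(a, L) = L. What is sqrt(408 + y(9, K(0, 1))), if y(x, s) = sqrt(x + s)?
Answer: sqrt(408 + sqrt(10)) ≈ 20.277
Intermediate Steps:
y(x, s) = sqrt(s + x)
sqrt(408 + y(9, K(0, 1))) = sqrt(408 + sqrt(1 + 9)) = sqrt(408 + sqrt(10))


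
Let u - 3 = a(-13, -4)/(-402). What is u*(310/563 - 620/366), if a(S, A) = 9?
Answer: -7833700/2300981 ≈ -3.4045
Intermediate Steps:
u = 399/134 (u = 3 + 9/(-402) = 3 + 9*(-1/402) = 3 - 3/134 = 399/134 ≈ 2.9776)
u*(310/563 - 620/366) = 399*(310/563 - 620/366)/134 = 399*(310*(1/563) - 620*1/366)/134 = 399*(310/563 - 310/183)/134 = (399/134)*(-117800/103029) = -7833700/2300981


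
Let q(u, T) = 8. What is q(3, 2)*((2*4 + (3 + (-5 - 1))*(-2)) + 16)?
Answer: 240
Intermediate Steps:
q(3, 2)*((2*4 + (3 + (-5 - 1))*(-2)) + 16) = 8*((2*4 + (3 + (-5 - 1))*(-2)) + 16) = 8*((8 + (3 - 6)*(-2)) + 16) = 8*((8 - 3*(-2)) + 16) = 8*((8 + 6) + 16) = 8*(14 + 16) = 8*30 = 240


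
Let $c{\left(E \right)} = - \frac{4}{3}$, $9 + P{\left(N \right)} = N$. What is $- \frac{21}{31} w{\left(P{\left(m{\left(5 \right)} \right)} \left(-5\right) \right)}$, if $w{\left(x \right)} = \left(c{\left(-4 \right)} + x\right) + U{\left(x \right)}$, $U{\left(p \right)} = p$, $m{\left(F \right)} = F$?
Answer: $- \frac{812}{31} \approx -26.194$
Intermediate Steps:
$P{\left(N \right)} = -9 + N$
$c{\left(E \right)} = - \frac{4}{3}$ ($c{\left(E \right)} = \left(-4\right) \frac{1}{3} = - \frac{4}{3}$)
$w{\left(x \right)} = - \frac{4}{3} + 2 x$ ($w{\left(x \right)} = \left(- \frac{4}{3} + x\right) + x = - \frac{4}{3} + 2 x$)
$- \frac{21}{31} w{\left(P{\left(m{\left(5 \right)} \right)} \left(-5\right) \right)} = - \frac{21}{31} \left(- \frac{4}{3} + 2 \left(-9 + 5\right) \left(-5\right)\right) = \left(-21\right) \frac{1}{31} \left(- \frac{4}{3} + 2 \left(\left(-4\right) \left(-5\right)\right)\right) = - \frac{21 \left(- \frac{4}{3} + 2 \cdot 20\right)}{31} = - \frac{21 \left(- \frac{4}{3} + 40\right)}{31} = \left(- \frac{21}{31}\right) \frac{116}{3} = - \frac{812}{31}$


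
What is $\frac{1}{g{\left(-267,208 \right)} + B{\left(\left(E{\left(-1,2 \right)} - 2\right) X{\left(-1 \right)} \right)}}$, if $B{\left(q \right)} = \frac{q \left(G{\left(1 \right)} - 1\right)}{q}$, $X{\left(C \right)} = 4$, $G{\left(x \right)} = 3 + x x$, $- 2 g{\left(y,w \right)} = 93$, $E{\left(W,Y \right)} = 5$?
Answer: $- \frac{2}{87} \approx -0.022988$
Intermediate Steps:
$g{\left(y,w \right)} = - \frac{93}{2}$ ($g{\left(y,w \right)} = \left(- \frac{1}{2}\right) 93 = - \frac{93}{2}$)
$G{\left(x \right)} = 3 + x^{2}$
$B{\left(q \right)} = 3$ ($B{\left(q \right)} = \frac{q \left(\left(3 + 1^{2}\right) - 1\right)}{q} = \frac{q \left(\left(3 + 1\right) - 1\right)}{q} = \frac{q \left(4 - 1\right)}{q} = \frac{q 3}{q} = \frac{3 q}{q} = 3$)
$\frac{1}{g{\left(-267,208 \right)} + B{\left(\left(E{\left(-1,2 \right)} - 2\right) X{\left(-1 \right)} \right)}} = \frac{1}{- \frac{93}{2} + 3} = \frac{1}{- \frac{87}{2}} = - \frac{2}{87}$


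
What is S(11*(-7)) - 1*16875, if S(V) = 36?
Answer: -16839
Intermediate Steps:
S(11*(-7)) - 1*16875 = 36 - 1*16875 = 36 - 16875 = -16839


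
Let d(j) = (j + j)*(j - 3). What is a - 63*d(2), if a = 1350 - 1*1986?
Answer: -384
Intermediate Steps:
a = -636 (a = 1350 - 1986 = -636)
d(j) = 2*j*(-3 + j) (d(j) = (2*j)*(-3 + j) = 2*j*(-3 + j))
a - 63*d(2) = -636 - 126*2*(-3 + 2) = -636 - 126*2*(-1) = -636 - 63*(-4) = -636 + 252 = -384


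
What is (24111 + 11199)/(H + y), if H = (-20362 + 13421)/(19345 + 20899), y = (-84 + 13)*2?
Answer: -1421015640/5721589 ≈ -248.36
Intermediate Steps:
y = -142 (y = -71*2 = -142)
H = -6941/40244 ≈ -0.17247
(24111 + 11199)/(H + y) = (24111 + 11199)/(-6941/40244 - 142) = 35310/(-5721589/40244) = 35310*(-40244/5721589) = -1421015640/5721589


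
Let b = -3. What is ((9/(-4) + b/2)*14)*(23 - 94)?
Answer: 7455/2 ≈ 3727.5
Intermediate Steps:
((9/(-4) + b/2)*14)*(23 - 94) = ((9/(-4) - 3/2)*14)*(23 - 94) = ((9*(-1/4) - 3*1/2)*14)*(-71) = ((-9/4 - 3/2)*14)*(-71) = -15/4*14*(-71) = -105/2*(-71) = 7455/2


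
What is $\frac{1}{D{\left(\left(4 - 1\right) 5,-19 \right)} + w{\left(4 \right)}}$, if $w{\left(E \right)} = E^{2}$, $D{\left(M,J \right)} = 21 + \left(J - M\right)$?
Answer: $\frac{1}{3} \approx 0.33333$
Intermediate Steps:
$D{\left(M,J \right)} = 21 + J - M$
$\frac{1}{D{\left(\left(4 - 1\right) 5,-19 \right)} + w{\left(4 \right)}} = \frac{1}{\left(21 - 19 - \left(4 - 1\right) 5\right) + 4^{2}} = \frac{1}{\left(21 - 19 - 3 \cdot 5\right) + 16} = \frac{1}{\left(21 - 19 - 15\right) + 16} = \frac{1}{-13 + 16} = \frac{1}{3}$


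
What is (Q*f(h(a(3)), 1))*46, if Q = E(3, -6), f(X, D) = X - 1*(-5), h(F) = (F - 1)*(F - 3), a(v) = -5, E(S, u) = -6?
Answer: -14628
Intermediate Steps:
h(F) = (-1 + F)*(-3 + F)
f(X, D) = 5 + X (f(X, D) = X + 5 = 5 + X)
Q = -6
(Q*f(h(a(3)), 1))*46 = -6*(5 + (3 + (-5)² - 4*(-5)))*46 = -6*(5 + (3 + 25 + 20))*46 = -6*(5 + 48)*46 = -6*53*46 = -318*46 = -14628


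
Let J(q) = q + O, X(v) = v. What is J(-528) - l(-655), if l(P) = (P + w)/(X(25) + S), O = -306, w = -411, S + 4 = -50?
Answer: -25252/29 ≈ -870.76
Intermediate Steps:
S = -54 (S = -4 - 50 = -54)
l(P) = 411/29 - P/29 (l(P) = (P - 411)/(25 - 54) = (-411 + P)/(-29) = (-411 + P)*(-1/29) = 411/29 - P/29)
J(q) = -306 + q (J(q) = q - 306 = -306 + q)
J(-528) - l(-655) = (-306 - 528) - (411/29 - 1/29*(-655)) = -834 - (411/29 + 655/29) = -834 - 1*1066/29 = -834 - 1066/29 = -25252/29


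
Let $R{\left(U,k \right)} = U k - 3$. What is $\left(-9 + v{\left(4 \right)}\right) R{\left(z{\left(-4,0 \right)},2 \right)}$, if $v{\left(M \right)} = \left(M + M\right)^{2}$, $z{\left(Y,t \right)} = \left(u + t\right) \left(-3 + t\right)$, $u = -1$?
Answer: $165$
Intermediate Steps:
$z{\left(Y,t \right)} = \left(-1 + t\right) \left(-3 + t\right)$
$R{\left(U,k \right)} = -3 + U k$
$v{\left(M \right)} = 4 M^{2}$ ($v{\left(M \right)} = \left(2 M\right)^{2} = 4 M^{2}$)
$\left(-9 + v{\left(4 \right)}\right) R{\left(z{\left(-4,0 \right)},2 \right)} = \left(-9 + 4 \cdot 4^{2}\right) \left(-3 + \left(3 + 0^{2} - 0\right) 2\right) = \left(-9 + 4 \cdot 16\right) \left(-3 + \left(3 + 0 + 0\right) 2\right) = \left(-9 + 64\right) \left(-3 + 3 \cdot 2\right) = 55 \left(-3 + 6\right) = 55 \cdot 3 = 165$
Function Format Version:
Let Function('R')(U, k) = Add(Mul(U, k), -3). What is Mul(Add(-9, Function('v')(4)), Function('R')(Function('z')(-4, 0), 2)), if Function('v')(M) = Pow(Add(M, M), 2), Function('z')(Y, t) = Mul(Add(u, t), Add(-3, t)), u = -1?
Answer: 165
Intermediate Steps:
Function('z')(Y, t) = Mul(Add(-1, t), Add(-3, t))
Function('R')(U, k) = Add(-3, Mul(U, k))
Function('v')(M) = Mul(4, Pow(M, 2)) (Function('v')(M) = Pow(Mul(2, M), 2) = Mul(4, Pow(M, 2)))
Mul(Add(-9, Function('v')(4)), Function('R')(Function('z')(-4, 0), 2)) = Mul(Add(-9, Mul(4, Pow(4, 2))), Add(-3, Mul(Add(3, Pow(0, 2), Mul(-4, 0)), 2))) = Mul(Add(-9, Mul(4, 16)), Add(-3, Mul(Add(3, 0, 0), 2))) = Mul(Add(-9, 64), Add(-3, Mul(3, 2))) = Mul(55, Add(-3, 6)) = Mul(55, 3) = 165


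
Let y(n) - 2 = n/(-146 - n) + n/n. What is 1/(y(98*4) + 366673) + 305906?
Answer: 30173236537357/98635648 ≈ 3.0591e+5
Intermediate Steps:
y(n) = 3 + n/(-146 - n) (y(n) = 2 + (n/(-146 - n) + n/n) = 2 + (n/(-146 - n) + 1) = 2 + (1 + n/(-146 - n)) = 3 + n/(-146 - n))
1/(y(98*4) + 366673) + 305906 = 1/(2*(219 + 98*4)/(146 + 98*4) + 366673) + 305906 = 1/(2*(219 + 392)/(146 + 392) + 366673) + 305906 = 1/(2*611/538 + 366673) + 305906 = 1/(2*(1/538)*611 + 366673) + 305906 = 1/(611/269 + 366673) + 305906 = 1/(98635648/269) + 305906 = 269/98635648 + 305906 = 30173236537357/98635648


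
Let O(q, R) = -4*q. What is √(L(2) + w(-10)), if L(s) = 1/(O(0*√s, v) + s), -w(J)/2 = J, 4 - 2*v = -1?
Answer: √82/2 ≈ 4.5277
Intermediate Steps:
v = 5/2 (v = 2 - ½*(-1) = 2 + ½ = 5/2 ≈ 2.5000)
w(J) = -2*J
L(s) = 1/s (L(s) = 1/(-0*√s + s) = 1/(-4*0 + s) = 1/(0 + s) = 1/s)
√(L(2) + w(-10)) = √(1/2 - 2*(-10)) = √(½ + 20) = √(41/2) = √82/2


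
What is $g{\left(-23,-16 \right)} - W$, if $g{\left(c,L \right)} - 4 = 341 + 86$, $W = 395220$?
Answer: $-394789$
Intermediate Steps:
$g{\left(c,L \right)} = 431$ ($g{\left(c,L \right)} = 4 + \left(341 + 86\right) = 4 + 427 = 431$)
$g{\left(-23,-16 \right)} - W = 431 - 395220 = -394789$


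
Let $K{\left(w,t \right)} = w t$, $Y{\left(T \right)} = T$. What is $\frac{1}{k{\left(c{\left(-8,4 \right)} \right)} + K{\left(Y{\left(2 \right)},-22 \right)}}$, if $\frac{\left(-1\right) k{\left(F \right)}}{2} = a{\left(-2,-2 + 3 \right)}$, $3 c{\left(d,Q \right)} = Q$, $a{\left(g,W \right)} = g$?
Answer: $- \frac{1}{40} \approx -0.025$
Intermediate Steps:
$c{\left(d,Q \right)} = \frac{Q}{3}$
$k{\left(F \right)} = 4$ ($k{\left(F \right)} = \left(-2\right) \left(-2\right) = 4$)
$K{\left(w,t \right)} = t w$
$\frac{1}{k{\left(c{\left(-8,4 \right)} \right)} + K{\left(Y{\left(2 \right)},-22 \right)}} = \frac{1}{4 - 44} = \frac{1}{-40} = - \frac{1}{40}$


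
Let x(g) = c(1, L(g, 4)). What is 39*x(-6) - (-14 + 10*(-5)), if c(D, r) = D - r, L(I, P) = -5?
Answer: 298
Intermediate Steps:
x(g) = 6 (x(g) = 1 - 1*(-5) = 1 + 5 = 6)
39*x(-6) - (-14 + 10*(-5)) = 39*6 - (-14 + 10*(-5)) = 234 - (-14 - 50) = 234 - 1*(-64) = 234 + 64 = 298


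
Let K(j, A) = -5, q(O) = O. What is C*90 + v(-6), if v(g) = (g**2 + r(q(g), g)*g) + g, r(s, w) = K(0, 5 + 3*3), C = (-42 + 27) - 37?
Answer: -4620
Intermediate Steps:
C = -52 (C = -15 - 37 = -52)
r(s, w) = -5
v(g) = g**2 - 4*g (v(g) = (g**2 - 5*g) + g = g**2 - 4*g)
C*90 + v(-6) = -52*90 - 6*(-4 - 6) = -4680 - 6*(-10) = -4680 + 60 = -4620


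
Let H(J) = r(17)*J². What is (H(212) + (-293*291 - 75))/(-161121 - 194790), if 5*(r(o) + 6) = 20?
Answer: 175226/355911 ≈ 0.49233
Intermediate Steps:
r(o) = -2 (r(o) = -6 + (⅕)*20 = -6 + 4 = -2)
H(J) = -2*J²
(H(212) + (-293*291 - 75))/(-161121 - 194790) = (-2*212² + (-293*291 - 75))/(-161121 - 194790) = (-2*44944 + (-85263 - 75))/(-355911) = (-89888 - 85338)*(-1/355911) = -175226*(-1/355911) = 175226/355911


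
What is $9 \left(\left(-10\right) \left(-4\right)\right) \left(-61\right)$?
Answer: $-21960$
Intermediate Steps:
$9 \left(\left(-10\right) \left(-4\right)\right) \left(-61\right) = 9 \cdot 40 \left(-61\right) = 360 \left(-61\right) = -21960$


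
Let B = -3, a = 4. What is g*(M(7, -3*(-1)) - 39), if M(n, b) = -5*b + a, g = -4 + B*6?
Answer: 1100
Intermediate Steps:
g = -22 (g = -4 - 3*6 = -4 - 18 = -22)
M(n, b) = 4 - 5*b (M(n, b) = -5*b + 4 = 4 - 5*b)
g*(M(7, -3*(-1)) - 39) = -22*((4 - (-15)*(-1)) - 39) = -22*((4 - 5*3) - 39) = -22*((4 - 15) - 39) = -22*(-11 - 39) = -22*(-50) = 1100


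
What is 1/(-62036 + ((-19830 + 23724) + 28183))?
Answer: -1/29959 ≈ -3.3379e-5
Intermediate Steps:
1/(-62036 + ((-19830 + 23724) + 28183)) = 1/(-62036 + (3894 + 28183)) = 1/(-62036 + 32077) = 1/(-29959) = -1/29959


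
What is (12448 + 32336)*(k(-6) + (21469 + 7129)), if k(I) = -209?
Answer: 1271372976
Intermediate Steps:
(12448 + 32336)*(k(-6) + (21469 + 7129)) = (12448 + 32336)*(-209 + (21469 + 7129)) = 44784*(-209 + 28598) = 44784*28389 = 1271372976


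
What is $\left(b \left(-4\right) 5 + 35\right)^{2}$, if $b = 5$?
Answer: $4225$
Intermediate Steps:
$\left(b \left(-4\right) 5 + 35\right)^{2} = \left(5 \left(-4\right) 5 + 35\right)^{2} = \left(\left(-20\right) 5 + 35\right)^{2} = \left(-100 + 35\right)^{2} = \left(-65\right)^{2} = 4225$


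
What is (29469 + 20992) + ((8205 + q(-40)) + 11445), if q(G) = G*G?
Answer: 71711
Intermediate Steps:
q(G) = G**2
(29469 + 20992) + ((8205 + q(-40)) + 11445) = (29469 + 20992) + ((8205 + (-40)**2) + 11445) = 50461 + ((8205 + 1600) + 11445) = 50461 + (9805 + 11445) = 50461 + 21250 = 71711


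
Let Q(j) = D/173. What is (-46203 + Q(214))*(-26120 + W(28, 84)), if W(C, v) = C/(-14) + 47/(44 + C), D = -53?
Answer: 3758263581941/3114 ≈ 1.2069e+9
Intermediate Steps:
Q(j) = -53/173
W(C, v) = 47/(44 + C) - C/14 (W(C, v) = C*(-1/14) + 47/(44 + C) = -C/14 + 47/(44 + C) = 47/(44 + C) - C/14)
(-46203 + Q(214))*(-26120 + W(28, 84)) = (-46203 - 53/173)*(-26120 + (658 - 1*28² - 44*28)/(14*(44 + 28))) = -7993172*(-26120 + (1/14)*(658 - 1*784 - 1232)/72)/173 = -7993172*(-26120 + (1/14)*(1/72)*(658 - 784 - 1232))/173 = -7993172*(-26120 + (1/14)*(1/72)*(-1358))/173 = -7993172*(-26120 - 97/72)/173 = -7993172/173*(-1880737/72) = 3758263581941/3114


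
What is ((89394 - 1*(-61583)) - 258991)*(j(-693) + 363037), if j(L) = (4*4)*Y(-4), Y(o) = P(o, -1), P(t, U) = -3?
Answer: -39207893846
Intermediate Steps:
Y(o) = -3
j(L) = -48 (j(L) = (4*4)*(-3) = 16*(-3) = -48)
((89394 - 1*(-61583)) - 258991)*(j(-693) + 363037) = ((89394 - 1*(-61583)) - 258991)*(-48 + 363037) = ((89394 + 61583) - 258991)*362989 = (150977 - 258991)*362989 = -108014*362989 = -39207893846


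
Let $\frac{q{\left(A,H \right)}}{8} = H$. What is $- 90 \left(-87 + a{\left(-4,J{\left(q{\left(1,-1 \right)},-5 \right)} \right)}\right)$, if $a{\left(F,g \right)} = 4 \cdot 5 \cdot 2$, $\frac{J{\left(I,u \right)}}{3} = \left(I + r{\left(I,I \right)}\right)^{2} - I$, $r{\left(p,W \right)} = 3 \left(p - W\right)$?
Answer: $4230$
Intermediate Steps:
$r{\left(p,W \right)} = - 3 W + 3 p$
$q{\left(A,H \right)} = 8 H$
$J{\left(I,u \right)} = - 3 I + 3 I^{2}$ ($J{\left(I,u \right)} = 3 \left(\left(I + \left(- 3 I + 3 I\right)\right)^{2} - I\right) = 3 \left(\left(I + 0\right)^{2} - I\right) = 3 \left(I^{2} - I\right) = - 3 I + 3 I^{2}$)
$a{\left(F,g \right)} = 40$ ($a{\left(F,g \right)} = 20 \cdot 2 = 40$)
$- 90 \left(-87 + a{\left(-4,J{\left(q{\left(1,-1 \right)},-5 \right)} \right)}\right) = - 90 \left(-87 + 40\right) = \left(-90\right) \left(-47\right) = 4230$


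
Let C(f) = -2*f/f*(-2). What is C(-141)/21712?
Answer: 1/5428 ≈ 0.00018423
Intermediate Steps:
C(f) = 4 (C(f) = -2*1*(-2) = -2*(-2) = 4)
C(-141)/21712 = 4/21712 = 4*(1/21712) = 1/5428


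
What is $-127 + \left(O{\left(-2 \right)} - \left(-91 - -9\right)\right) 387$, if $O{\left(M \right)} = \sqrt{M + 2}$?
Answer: $31607$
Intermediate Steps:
$O{\left(M \right)} = \sqrt{2 + M}$
$-127 + \left(O{\left(-2 \right)} - \left(-91 - -9\right)\right) 387 = -127 + \left(\sqrt{2 - 2} - \left(-91 - -9\right)\right) 387 = -127 + \left(\sqrt{0} - \left(-91 + 9\right)\right) 387 = -127 + \left(0 - -82\right) 387 = -127 + \left(0 + 82\right) 387 = -127 + 82 \cdot 387 = -127 + 31734 = 31607$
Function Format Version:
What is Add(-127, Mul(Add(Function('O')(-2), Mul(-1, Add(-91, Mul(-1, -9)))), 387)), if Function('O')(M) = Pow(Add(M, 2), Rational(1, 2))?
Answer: 31607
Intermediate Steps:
Function('O')(M) = Pow(Add(2, M), Rational(1, 2))
Add(-127, Mul(Add(Function('O')(-2), Mul(-1, Add(-91, Mul(-1, -9)))), 387)) = Add(-127, Mul(Add(Pow(Add(2, -2), Rational(1, 2)), Mul(-1, Add(-91, Mul(-1, -9)))), 387)) = Add(-127, Mul(Add(Pow(0, Rational(1, 2)), Mul(-1, Add(-91, 9))), 387)) = Add(-127, Mul(Add(0, Mul(-1, -82)), 387)) = Add(-127, Mul(Add(0, 82), 387)) = Add(-127, Mul(82, 387)) = Add(-127, 31734) = 31607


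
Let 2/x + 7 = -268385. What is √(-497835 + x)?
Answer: I*√2241323665460889/67098 ≈ 705.57*I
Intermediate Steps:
x = -1/134196 (x = 2/(-7 - 268385) = 2/(-268392) = 2*(-1/268392) = -1/134196 ≈ -7.4518e-6)
√(-497835 + x) = √(-497835 - 1/134196) = √(-66807465661/134196) = I*√2241323665460889/67098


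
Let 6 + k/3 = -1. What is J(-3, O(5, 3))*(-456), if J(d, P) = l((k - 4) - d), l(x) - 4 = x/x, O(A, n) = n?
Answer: -2280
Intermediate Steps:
k = -21 (k = -18 + 3*(-1) = -18 - 3 = -21)
l(x) = 5 (l(x) = 4 + x/x = 4 + 1 = 5)
J(d, P) = 5
J(-3, O(5, 3))*(-456) = 5*(-456) = -2280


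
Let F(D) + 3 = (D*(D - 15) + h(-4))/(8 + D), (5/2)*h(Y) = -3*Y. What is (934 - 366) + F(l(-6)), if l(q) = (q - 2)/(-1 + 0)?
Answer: 2809/5 ≈ 561.80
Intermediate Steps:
h(Y) = -6*Y/5 (h(Y) = 2*(-3*Y)/5 = -6*Y/5)
l(q) = 2 - q (l(q) = (-2 + q)/(-1) = (-2 + q)*(-1) = 2 - q)
F(D) = -3 + (24/5 + D*(-15 + D))/(8 + D) (F(D) = -3 + (D*(D - 15) - 6/5*(-4))/(8 + D) = -3 + (D*(-15 + D) + 24/5)/(8 + D) = -3 + (24/5 + D*(-15 + D))/(8 + D))
(934 - 366) + F(l(-6)) = (934 - 366) + (-96/5 + (2 - 1*(-6))² - 18*(2 - 1*(-6)))/(8 + (2 - 1*(-6))) = 568 + (-96/5 + (2 + 6)² - 18*(2 + 6))/(8 + (2 + 6)) = 568 + (-96/5 + 8² - 18*8)/(8 + 8) = 568 + (-96/5 + 64 - 144)/16 = 568 + (1/16)*(-496/5) = 568 - 31/5 = 2809/5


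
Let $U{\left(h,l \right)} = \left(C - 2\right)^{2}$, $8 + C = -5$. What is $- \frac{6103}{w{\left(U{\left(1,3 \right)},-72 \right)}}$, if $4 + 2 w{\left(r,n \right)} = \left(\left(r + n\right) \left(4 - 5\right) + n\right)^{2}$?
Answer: $- \frac{12206}{50621} \approx -0.24113$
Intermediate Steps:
$C = -13$ ($C = -8 - 5 = -13$)
$U{\left(h,l \right)} = 225$ ($U{\left(h,l \right)} = \left(-13 - 2\right)^{2} = \left(-15\right)^{2} = 225$)
$w{\left(r,n \right)} = -2 + \frac{r^{2}}{2}$ ($w{\left(r,n \right)} = -2 + \frac{\left(\left(r + n\right) \left(4 - 5\right) + n\right)^{2}}{2} = -2 + \frac{\left(\left(n + r\right) \left(-1\right) + n\right)^{2}}{2} = -2 + \frac{\left(\left(- n - r\right) + n\right)^{2}}{2} = -2 + \frac{\left(- r\right)^{2}}{2} = -2 + \frac{r^{2}}{2}$)
$- \frac{6103}{w{\left(U{\left(1,3 \right)},-72 \right)}} = - \frac{6103}{-2 + \frac{225^{2}}{2}} = - \frac{6103}{-2 + \frac{1}{2} \cdot 50625} = - \frac{6103}{-2 + \frac{50625}{2}} = - \frac{6103}{\frac{50621}{2}} = \left(-6103\right) \frac{2}{50621} = - \frac{12206}{50621}$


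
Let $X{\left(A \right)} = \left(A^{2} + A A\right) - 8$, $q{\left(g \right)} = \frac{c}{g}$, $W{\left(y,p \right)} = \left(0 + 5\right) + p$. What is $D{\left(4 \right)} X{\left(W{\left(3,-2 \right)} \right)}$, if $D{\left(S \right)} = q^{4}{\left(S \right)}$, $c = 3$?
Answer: $\frac{405}{128} \approx 3.1641$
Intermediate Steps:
$W{\left(y,p \right)} = 5 + p$
$q{\left(g \right)} = \frac{3}{g}$
$D{\left(S \right)} = \frac{81}{S^{4}}$ ($D{\left(S \right)} = \left(\frac{3}{S}\right)^{4} = \frac{81}{S^{4}}$)
$X{\left(A \right)} = -8 + 2 A^{2}$ ($X{\left(A \right)} = \left(A^{2} + A^{2}\right) - 8 = 2 A^{2} - 8 = -8 + 2 A^{2}$)
$D{\left(4 \right)} X{\left(W{\left(3,-2 \right)} \right)} = \frac{81}{256} \left(-8 + 2 \left(5 - 2\right)^{2}\right) = 81 \cdot \frac{1}{256} \left(-8 + 2 \cdot 3^{2}\right) = \frac{81 \left(-8 + 2 \cdot 9\right)}{256} = \frac{81 \left(-8 + 18\right)}{256} = \frac{81}{256} \cdot 10 = \frac{405}{128}$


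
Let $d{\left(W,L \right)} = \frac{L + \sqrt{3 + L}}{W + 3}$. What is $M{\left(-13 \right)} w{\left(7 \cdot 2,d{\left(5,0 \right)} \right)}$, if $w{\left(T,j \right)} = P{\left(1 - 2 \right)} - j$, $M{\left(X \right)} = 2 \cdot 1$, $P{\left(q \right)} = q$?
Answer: $-2 - \frac{\sqrt{3}}{4} \approx -2.433$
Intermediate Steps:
$M{\left(X \right)} = 2$
$d{\left(W,L \right)} = \frac{L + \sqrt{3 + L}}{3 + W}$
$w{\left(T,j \right)} = -1 - j$ ($w{\left(T,j \right)} = \left(1 - 2\right) - j = -1 - j$)
$M{\left(-13 \right)} w{\left(7 \cdot 2,d{\left(5,0 \right)} \right)} = 2 \left(-1 - \frac{0 + \sqrt{3 + 0}}{3 + 5}\right) = 2 \left(-1 - \frac{0 + \sqrt{3}}{8}\right) = 2 \left(-1 - \frac{\sqrt{3}}{8}\right) = -2 - \frac{\sqrt{3}}{4}$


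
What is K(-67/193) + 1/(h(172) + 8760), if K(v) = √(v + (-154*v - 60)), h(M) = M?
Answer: 1/8932 + I*√256497/193 ≈ 0.00011196 + 2.6241*I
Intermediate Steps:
K(v) = √(-60 - 153*v) (K(v) = √(v + (-60 - 154*v)) = √(-60 - 153*v))
K(-67/193) + 1/(h(172) + 8760) = √(-60 - (-10251)/193) + 1/(172 + 8760) = √(-60 - (-10251)/193) + 1/8932 = √(-60 - 153*(-67/193)) + 1/8932 = √(-60 + 10251/193) + 1/8932 = √(-1329/193) + 1/8932 = I*√256497/193 + 1/8932 = 1/8932 + I*√256497/193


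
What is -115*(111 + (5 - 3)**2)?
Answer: -13225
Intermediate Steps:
-115*(111 + (5 - 3)**2) = -115*(111 + 2**2) = -115*(111 + 4) = -115*115 = -13225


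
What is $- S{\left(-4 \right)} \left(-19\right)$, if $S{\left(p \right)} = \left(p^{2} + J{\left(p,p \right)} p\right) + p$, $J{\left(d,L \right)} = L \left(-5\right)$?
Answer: $-1292$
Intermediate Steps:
$J{\left(d,L \right)} = - 5 L$
$S{\left(p \right)} = p - 4 p^{2}$ ($S{\left(p \right)} = \left(p^{2} + - 5 p p\right) + p = \left(p^{2} - 5 p^{2}\right) + p = - 4 p^{2} + p = p - 4 p^{2}$)
$- S{\left(-4 \right)} \left(-19\right) = - \left(-4\right) \left(1 - -16\right) \left(-19\right) = - \left(-4\right) \left(1 + 16\right) \left(-19\right) = - \left(-4\right) 17 \left(-19\right) = \left(-1\right) \left(-68\right) \left(-19\right) = 68 \left(-19\right) = -1292$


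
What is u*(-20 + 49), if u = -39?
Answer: -1131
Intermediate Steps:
u*(-20 + 49) = -39*(-20 + 49) = -39*29 = -1131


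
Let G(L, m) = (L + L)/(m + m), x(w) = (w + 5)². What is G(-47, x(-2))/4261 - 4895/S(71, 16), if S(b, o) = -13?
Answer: 187717744/498537 ≈ 376.54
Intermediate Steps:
x(w) = (5 + w)²
G(L, m) = L/m (G(L, m) = (2*L)/((2*m)) = (2*L)*(1/(2*m)) = L/m)
G(-47, x(-2))/4261 - 4895/S(71, 16) = -47/(5 - 2)²/4261 - 4895/(-13) = -47/(3²)*(1/4261) - 4895*(-1/13) = -47/9*(1/4261) + 4895/13 = -47*⅑*(1/4261) + 4895/13 = -47/9*1/4261 + 4895/13 = -47/38349 + 4895/13 = 187717744/498537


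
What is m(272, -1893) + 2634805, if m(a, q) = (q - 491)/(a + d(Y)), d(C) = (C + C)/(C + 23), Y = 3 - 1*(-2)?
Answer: 10046478089/3813 ≈ 2.6348e+6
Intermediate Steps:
Y = 5 (Y = 3 + 2 = 5)
d(C) = 2*C/(23 + C) (d(C) = (2*C)/(23 + C) = 2*C/(23 + C))
m(a, q) = (-491 + q)/(5/14 + a) (m(a, q) = (q - 491)/(a + 2*5/(23 + 5)) = (-491 + q)/(a + 2*5/28) = (-491 + q)/(a + 2*5*(1/28)) = (-491 + q)/(a + 5/14) = (-491 + q)/(5/14 + a))
m(272, -1893) + 2634805 = 14*(-491 - 1893)/(5 + 14*272) + 2634805 = 14*(-2384)/(5 + 3808) + 2634805 = 14*(-2384)/3813 + 2634805 = 14*(1/3813)*(-2384) + 2634805 = -33376/3813 + 2634805 = 10046478089/3813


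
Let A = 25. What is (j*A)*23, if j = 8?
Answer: 4600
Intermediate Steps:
(j*A)*23 = (8*25)*23 = 200*23 = 4600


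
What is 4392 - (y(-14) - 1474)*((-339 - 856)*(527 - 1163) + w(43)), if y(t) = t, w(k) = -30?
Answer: 1130869512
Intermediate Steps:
4392 - (y(-14) - 1474)*((-339 - 856)*(527 - 1163) + w(43)) = 4392 - (-14 - 1474)*((-339 - 856)*(527 - 1163) - 30) = 4392 - (-1488)*(-1195*(-636) - 30) = 4392 - (-1488)*(760020 - 30) = 4392 - (-1488)*759990 = 4392 - 1*(-1130865120) = 4392 + 1130865120 = 1130869512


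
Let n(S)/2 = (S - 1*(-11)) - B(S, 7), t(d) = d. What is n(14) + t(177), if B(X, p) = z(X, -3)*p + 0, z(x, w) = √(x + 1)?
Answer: 227 - 14*√15 ≈ 172.78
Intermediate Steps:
z(x, w) = √(1 + x)
B(X, p) = p*√(1 + X) (B(X, p) = √(1 + X)*p + 0 = p*√(1 + X) + 0 = p*√(1 + X))
n(S) = 22 - 14*√(1 + S) + 2*S (n(S) = 2*((S - 1*(-11)) - 7*√(1 + S)) = 2*((S + 11) - 7*√(1 + S)) = 2*((11 + S) - 7*√(1 + S)) = 2*(11 + S - 7*√(1 + S)) = 22 - 14*√(1 + S) + 2*S)
n(14) + t(177) = (22 - 14*√(1 + 14) + 2*14) + 177 = (22 - 14*√15 + 28) + 177 = (50 - 14*√15) + 177 = 227 - 14*√15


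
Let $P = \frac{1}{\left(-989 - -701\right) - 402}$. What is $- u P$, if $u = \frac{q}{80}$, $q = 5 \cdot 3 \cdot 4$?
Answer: $\frac{1}{920} \approx 0.001087$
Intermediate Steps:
$q = 60$ ($q = 15 \cdot 4 = 60$)
$P = - \frac{1}{690}$ ($P = \frac{1}{\left(-989 + 701\right) - 402} = \frac{1}{-288 - 402} = \frac{1}{-690} = - \frac{1}{690} \approx -0.0014493$)
$u = \frac{3}{4}$ ($u = \frac{60}{80} = 60 \cdot \frac{1}{80} = \frac{3}{4} \approx 0.75$)
$- u P = - \frac{3 \left(-1\right)}{4 \cdot 690} = \left(-1\right) \left(- \frac{1}{920}\right) = \frac{1}{920}$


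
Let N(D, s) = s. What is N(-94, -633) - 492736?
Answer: -493369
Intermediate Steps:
N(-94, -633) - 492736 = -633 - 492736 = -493369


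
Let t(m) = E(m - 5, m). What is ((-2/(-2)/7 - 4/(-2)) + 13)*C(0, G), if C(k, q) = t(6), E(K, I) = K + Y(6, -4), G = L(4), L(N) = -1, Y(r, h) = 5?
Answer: 636/7 ≈ 90.857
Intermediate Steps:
G = -1
E(K, I) = 5 + K (E(K, I) = K + 5 = 5 + K)
t(m) = m (t(m) = 5 + (m - 5) = 5 + (-5 + m) = m)
C(k, q) = 6
((-2/(-2)/7 - 4/(-2)) + 13)*C(0, G) = ((-2/(-2)/7 - 4/(-2)) + 13)*6 = ((-2*(-1/2)*(1/7) - 4*(-1/2)) + 13)*6 = ((1*(1/7) + 2) + 13)*6 = ((1/7 + 2) + 13)*6 = (15/7 + 13)*6 = (106/7)*6 = 636/7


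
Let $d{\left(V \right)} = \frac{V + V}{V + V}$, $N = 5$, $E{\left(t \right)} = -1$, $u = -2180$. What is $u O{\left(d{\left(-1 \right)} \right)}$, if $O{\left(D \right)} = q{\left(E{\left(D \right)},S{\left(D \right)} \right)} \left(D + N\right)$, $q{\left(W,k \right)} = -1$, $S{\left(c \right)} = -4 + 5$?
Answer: $13080$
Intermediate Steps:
$S{\left(c \right)} = 1$
$d{\left(V \right)} = 1$ ($d{\left(V \right)} = \frac{2 V}{2 V} = 2 V \frac{1}{2 V} = 1$)
$O{\left(D \right)} = -5 - D$ ($O{\left(D \right)} = - (D + 5) = - (5 + D) = -5 - D$)
$u O{\left(d{\left(-1 \right)} \right)} = - 2180 \left(-5 - 1\right) = \left(-2180\right) \left(-6\right) = 13080$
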